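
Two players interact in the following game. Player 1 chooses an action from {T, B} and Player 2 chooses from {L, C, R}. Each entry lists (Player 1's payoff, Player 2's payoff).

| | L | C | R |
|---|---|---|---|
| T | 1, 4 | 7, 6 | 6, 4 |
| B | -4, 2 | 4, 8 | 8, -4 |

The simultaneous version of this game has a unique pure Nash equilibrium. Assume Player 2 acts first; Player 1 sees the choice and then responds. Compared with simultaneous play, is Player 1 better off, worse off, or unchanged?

Player 1 best-responds to each possible Player 2 move:
- L → Player 1 plays T (best of 1, -4); Player 2 gets 4.
- C → Player 1 plays T (best of 7, 4); Player 2 gets 6.
- R → Player 1 plays B (best of 6, 8); Player 2 gets -4.
Maximizing over 4, 6, -4, Player 2 chooses C. Subgame-perfect outcome: (T, C) with payoffs (7, 6).
For the simultaneous game, intersect best replies.
Player 1's best replies: L→T; C→T; R→B.
Player 2's best replies: T→C; B→C.
The unique mutual best reply is (T, C), giving (7, 6).
Player 1 earns 7 sequentially versus 7 at the Nash outcome: unchanged.

unchanged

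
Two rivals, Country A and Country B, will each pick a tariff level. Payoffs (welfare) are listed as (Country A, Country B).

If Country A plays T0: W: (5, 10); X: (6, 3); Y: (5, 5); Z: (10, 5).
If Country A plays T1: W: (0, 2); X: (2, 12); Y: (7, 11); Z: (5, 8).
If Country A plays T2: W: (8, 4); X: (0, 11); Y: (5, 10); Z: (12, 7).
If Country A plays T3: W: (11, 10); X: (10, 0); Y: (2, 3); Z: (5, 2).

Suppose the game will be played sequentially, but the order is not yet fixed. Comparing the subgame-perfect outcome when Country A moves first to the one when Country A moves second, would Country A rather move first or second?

If Country A leads: Country B's best replies are T0→W, T1→X, T2→X, T3→W; Country A's induced payoffs 5, 2, 0, 11; outcome (T3, W), payoffs (11, 10).
If Country B leads: Country A's best replies are W→T3, X→T3, Y→T1, Z→T2; Country B's induced payoffs 10, 0, 11, 7; outcome (T1, Y), payoffs (7, 11).
Country A gets 11 moving first and 7 moving second, so Country A prefers to move first.

first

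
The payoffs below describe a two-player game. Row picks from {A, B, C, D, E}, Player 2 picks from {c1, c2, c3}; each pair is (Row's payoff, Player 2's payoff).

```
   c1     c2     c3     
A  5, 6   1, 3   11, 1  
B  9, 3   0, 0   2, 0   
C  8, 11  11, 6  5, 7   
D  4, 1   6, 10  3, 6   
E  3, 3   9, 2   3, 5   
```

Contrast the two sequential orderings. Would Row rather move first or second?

If Row leads: Player 2's best replies are A→c1, B→c1, C→c1, D→c2, E→c3; Row's induced payoffs 5, 9, 8, 6, 3; outcome (B, c1), payoffs (9, 3).
If Player 2 leads: Row's best replies are c1→B, c2→C, c3→A; Player 2's induced payoffs 3, 6, 1; outcome (C, c2), payoffs (11, 6).
Row gets 9 moving first and 11 moving second, so Row prefers to move second.

second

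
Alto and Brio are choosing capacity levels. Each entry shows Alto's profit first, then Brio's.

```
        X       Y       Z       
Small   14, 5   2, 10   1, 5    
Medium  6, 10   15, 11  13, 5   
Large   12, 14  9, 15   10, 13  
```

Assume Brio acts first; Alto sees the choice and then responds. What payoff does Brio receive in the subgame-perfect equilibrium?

Solve by backward induction (Brio leads).
- X: Alto compares 14, 6, 12 and picks Small; Brio would get 5.
- Y: Alto compares 2, 15, 9 and picks Medium; Brio would get 11.
- Z: Alto compares 1, 13, 10 and picks Medium; Brio would get 5.
Brio's induced payoffs are 5, 11, 5, so Brio commits to Y. Subgame-perfect outcome: (Medium, Y) with payoffs (15, 11).

11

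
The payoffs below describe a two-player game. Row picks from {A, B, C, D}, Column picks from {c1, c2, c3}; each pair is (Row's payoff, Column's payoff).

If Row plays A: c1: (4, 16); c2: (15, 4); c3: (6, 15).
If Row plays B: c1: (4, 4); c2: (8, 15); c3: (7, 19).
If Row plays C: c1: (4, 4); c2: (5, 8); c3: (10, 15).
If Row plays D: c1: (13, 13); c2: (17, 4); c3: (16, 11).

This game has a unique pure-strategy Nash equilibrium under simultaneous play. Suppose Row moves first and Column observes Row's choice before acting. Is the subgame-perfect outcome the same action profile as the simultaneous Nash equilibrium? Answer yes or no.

Column best-responds to each possible Row move:
- A → Column plays c1 (best of 16, 4, 15); Row gets 4.
- B → Column plays c3 (best of 4, 15, 19); Row gets 7.
- C → Column plays c3 (best of 4, 8, 15); Row gets 10.
- D → Column plays c1 (best of 13, 4, 11); Row gets 13.
Among 4, 7, 10, 13, the best is 13 at D. Subgame-perfect outcome: (D, c1) with payoffs (13, 13).
Under simultaneous play:
Row's best replies: c1→D; c2→D; c3→D.
Column's best replies: A→c1; B→c3; C→c3; D→c1.
Only (D, c1) has each player best-responding; Nash payoffs (13, 13).
Sequential outcome (D, c1) coincides with the Nash profile (D, c1).

yes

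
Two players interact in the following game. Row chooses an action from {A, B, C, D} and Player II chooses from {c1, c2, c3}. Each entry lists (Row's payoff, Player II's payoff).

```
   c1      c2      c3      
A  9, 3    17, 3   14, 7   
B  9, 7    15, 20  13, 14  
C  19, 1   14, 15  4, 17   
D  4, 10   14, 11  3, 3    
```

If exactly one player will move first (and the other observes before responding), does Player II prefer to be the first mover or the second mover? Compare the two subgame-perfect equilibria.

second

If Row leads: Player II's best replies are A→c3, B→c2, C→c3, D→c2; Row's induced payoffs 14, 15, 4, 14; outcome (B, c2), payoffs (15, 20).
If Player II leads: Row's best replies are c1→C, c2→A, c3→A; Player II's induced payoffs 1, 3, 7; outcome (A, c3), payoffs (14, 7).
Player II gets 7 moving first and 20 moving second, so Player II prefers to move second.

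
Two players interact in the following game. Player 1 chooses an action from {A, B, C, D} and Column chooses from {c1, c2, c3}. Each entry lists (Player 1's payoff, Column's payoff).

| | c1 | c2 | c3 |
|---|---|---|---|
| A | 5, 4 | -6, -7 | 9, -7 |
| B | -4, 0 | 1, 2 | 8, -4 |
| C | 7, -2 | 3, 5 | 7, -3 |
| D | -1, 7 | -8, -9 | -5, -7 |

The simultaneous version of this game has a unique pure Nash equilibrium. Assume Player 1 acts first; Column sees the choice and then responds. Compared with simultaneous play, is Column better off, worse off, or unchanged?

worse off

Work backward from Column's decision.
- A: Column compares 4, -7, -7 and picks c1; Player 1 would get 5.
- B: Column compares 0, 2, -4 and picks c2; Player 1 would get 1.
- C: Column compares -2, 5, -3 and picks c2; Player 1 would get 3.
- D: Column compares 7, -9, -7 and picks c1; Player 1 would get -1.
Maximizing over 5, 1, 3, -1, Player 1 chooses A. Subgame-perfect outcome: (A, c1) with payoffs (5, 4).
Now find the simultaneous Nash equilibrium.
Player 1's best replies: c1→C; c2→C; c3→A.
Column's best replies: A→c1; B→c2; C→c2; D→c1.
Only (C, c2) has each player best-responding; Nash payoffs (3, 5).
Column earns 4 sequentially versus 5 at the Nash outcome: worse off.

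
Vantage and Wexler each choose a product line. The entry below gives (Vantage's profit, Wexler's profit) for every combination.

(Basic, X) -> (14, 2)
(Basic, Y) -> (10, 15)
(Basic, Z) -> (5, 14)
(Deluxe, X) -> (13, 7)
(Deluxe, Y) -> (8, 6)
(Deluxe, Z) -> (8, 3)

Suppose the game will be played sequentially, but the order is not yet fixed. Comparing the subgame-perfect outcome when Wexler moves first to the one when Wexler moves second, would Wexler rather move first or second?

If Vantage leads: Wexler's best replies are Basic→Y, Deluxe→X; Vantage's induced payoffs 10, 13; outcome (Deluxe, X), payoffs (13, 7).
If Wexler leads: Vantage's best replies are X→Basic, Y→Basic, Z→Deluxe; Wexler's induced payoffs 2, 15, 3; outcome (Basic, Y), payoffs (10, 15).
Wexler gets 15 moving first and 7 moving second, so Wexler prefers to move first.

first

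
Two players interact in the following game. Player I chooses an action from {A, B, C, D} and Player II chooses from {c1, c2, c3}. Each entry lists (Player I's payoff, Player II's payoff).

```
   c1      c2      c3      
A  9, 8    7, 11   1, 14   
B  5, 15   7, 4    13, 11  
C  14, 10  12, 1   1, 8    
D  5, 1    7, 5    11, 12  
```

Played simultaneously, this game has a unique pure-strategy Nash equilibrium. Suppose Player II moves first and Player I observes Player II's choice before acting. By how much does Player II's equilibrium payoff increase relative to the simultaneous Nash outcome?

Backward induction with Player II moving first.
- c1 → Player I plays C (best of 9, 5, 14, 5); Player II gets 10.
- c2 → Player I plays C (best of 7, 7, 12, 7); Player II gets 1.
- c3 → Player I plays B (best of 1, 13, 1, 11); Player II gets 11.
Maximizing over 10, 1, 11, Player II chooses c3. Subgame-perfect outcome: (B, c3) with payoffs (13, 11).
For the simultaneous game, intersect best replies.
Player I's best replies: c1→C; c2→C; c3→B.
Player II's best replies: A→c3; B→c1; C→c1; D→c3.
The unique mutual best reply is (C, c1), giving (14, 10).
Player II's commitment gain: 11 − 10 = 1.

1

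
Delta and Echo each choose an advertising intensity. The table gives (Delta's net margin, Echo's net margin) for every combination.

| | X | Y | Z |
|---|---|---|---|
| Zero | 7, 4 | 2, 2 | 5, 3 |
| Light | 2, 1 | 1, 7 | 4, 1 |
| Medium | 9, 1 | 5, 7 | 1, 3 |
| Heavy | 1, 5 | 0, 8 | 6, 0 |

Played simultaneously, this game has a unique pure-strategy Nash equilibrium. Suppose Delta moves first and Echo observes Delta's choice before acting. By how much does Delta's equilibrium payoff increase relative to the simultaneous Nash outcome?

2

Backward induction with Delta moving first.
- Zero: Echo compares 4, 2, 3 and picks X; Delta would get 7.
- Light: Echo compares 1, 7, 1 and picks Y; Delta would get 1.
- Medium: Echo compares 1, 7, 3 and picks Y; Delta would get 5.
- Heavy: Echo compares 5, 8, 0 and picks Y; Delta would get 0.
Maximizing over 7, 1, 5, 0, Delta chooses Zero. Subgame-perfect outcome: (Zero, X) with payoffs (7, 4).
Now find the simultaneous Nash equilibrium.
Delta's best replies: X→Medium; Y→Medium; Z→Heavy.
Echo's best replies: Zero→X; Light→Y; Medium→Y; Heavy→Y.
The unique mutual best reply is (Medium, Y), giving (5, 7).
Delta's commitment gain: 7 − 5 = 2.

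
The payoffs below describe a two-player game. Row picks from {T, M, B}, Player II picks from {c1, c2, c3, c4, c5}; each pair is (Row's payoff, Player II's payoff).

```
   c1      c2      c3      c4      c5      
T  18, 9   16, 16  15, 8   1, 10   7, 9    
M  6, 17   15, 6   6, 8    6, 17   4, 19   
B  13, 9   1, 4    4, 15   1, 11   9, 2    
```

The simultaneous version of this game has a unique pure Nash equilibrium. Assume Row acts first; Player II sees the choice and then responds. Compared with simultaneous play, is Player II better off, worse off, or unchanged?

Solve by backward induction (Row leads).
- T: BR = c2, leader payoff 16.
- M: BR = c5, leader payoff 4.
- B: BR = c3, leader payoff 4.
Row's induced payoffs are 16, 4, 4, so Row commits to T. Subgame-perfect outcome: (T, c2) with payoffs (16, 16).
Under simultaneous play:
Row's best replies: c1→T; c2→T; c3→T; c4→M; c5→B.
Player II's best replies: T→c2; M→c5; B→c3.
Only (T, c2) has each player best-responding; Nash payoffs (16, 16).
Player II earns 16 sequentially versus 16 at the Nash outcome: unchanged.

unchanged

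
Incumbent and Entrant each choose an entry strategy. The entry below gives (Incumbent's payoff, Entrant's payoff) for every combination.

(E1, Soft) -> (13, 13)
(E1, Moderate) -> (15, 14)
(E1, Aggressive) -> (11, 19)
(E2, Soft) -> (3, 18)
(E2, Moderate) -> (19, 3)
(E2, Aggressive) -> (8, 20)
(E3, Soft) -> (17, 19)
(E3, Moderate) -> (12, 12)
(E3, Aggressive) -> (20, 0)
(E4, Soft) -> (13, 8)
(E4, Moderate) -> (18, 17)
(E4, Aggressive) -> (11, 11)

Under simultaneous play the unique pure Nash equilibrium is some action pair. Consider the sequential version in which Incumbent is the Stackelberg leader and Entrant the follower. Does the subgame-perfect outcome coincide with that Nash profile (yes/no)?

no

Backward induction with Incumbent moving first.
- E1: BR = Aggressive, leader payoff 11.
- E2: BR = Aggressive, leader payoff 8.
- E3: BR = Soft, leader payoff 17.
- E4: BR = Moderate, leader payoff 18.
Maximizing over 11, 8, 17, 18, Incumbent chooses E4. Subgame-perfect outcome: (E4, Moderate) with payoffs (18, 17).
For the simultaneous game, intersect best replies.
Incumbent's best replies: Soft→E3; Moderate→E2; Aggressive→E3.
Entrant's best replies: E1→Aggressive; E2→Aggressive; E3→Soft; E4→Moderate.
The unique mutual best reply is (E3, Soft), giving (17, 19).
Sequential outcome (E4, Moderate) differs from the Nash profile (E3, Soft).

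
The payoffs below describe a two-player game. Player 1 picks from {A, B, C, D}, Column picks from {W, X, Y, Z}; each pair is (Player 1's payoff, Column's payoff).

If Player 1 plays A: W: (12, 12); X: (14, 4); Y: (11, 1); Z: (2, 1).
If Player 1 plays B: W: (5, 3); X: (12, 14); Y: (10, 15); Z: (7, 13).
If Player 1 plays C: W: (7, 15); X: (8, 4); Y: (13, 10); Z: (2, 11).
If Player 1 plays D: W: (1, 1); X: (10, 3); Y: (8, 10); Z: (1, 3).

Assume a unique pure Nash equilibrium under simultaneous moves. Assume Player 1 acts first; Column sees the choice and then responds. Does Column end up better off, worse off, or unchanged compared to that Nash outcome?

Solve by backward induction (Player 1 leads).
- A: BR = W, leader payoff 12.
- B: BR = Y, leader payoff 10.
- C: BR = W, leader payoff 7.
- D: BR = Y, leader payoff 8.
Maximizing over 12, 10, 7, 8, Player 1 chooses A. Subgame-perfect outcome: (A, W) with payoffs (12, 12).
Now find the simultaneous Nash equilibrium.
Player 1's best replies: W→A; X→A; Y→C; Z→B.
Column's best replies: A→W; B→Y; C→W; D→Y.
Only (A, W) has each player best-responding; Nash payoffs (12, 12).
Column earns 12 sequentially versus 12 at the Nash outcome: unchanged.

unchanged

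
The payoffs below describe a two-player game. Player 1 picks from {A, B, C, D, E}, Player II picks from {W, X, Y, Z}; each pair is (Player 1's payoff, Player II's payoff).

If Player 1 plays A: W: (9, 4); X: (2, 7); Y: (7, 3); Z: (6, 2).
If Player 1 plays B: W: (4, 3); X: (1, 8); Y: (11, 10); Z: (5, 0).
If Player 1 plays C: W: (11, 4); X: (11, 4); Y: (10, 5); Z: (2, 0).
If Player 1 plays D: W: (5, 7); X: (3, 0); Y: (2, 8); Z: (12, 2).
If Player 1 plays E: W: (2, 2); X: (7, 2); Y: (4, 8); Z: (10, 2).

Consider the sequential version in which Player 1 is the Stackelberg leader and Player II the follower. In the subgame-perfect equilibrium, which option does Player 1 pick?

B

Backward induction with Player 1 moving first.
- A: BR = X, leader payoff 2.
- B: BR = Y, leader payoff 11.
- C: BR = Y, leader payoff 10.
- D: BR = Y, leader payoff 2.
- E: BR = Y, leader payoff 4.
Player 1's induced payoffs are 2, 11, 10, 2, 4, so Player 1 commits to B. Subgame-perfect outcome: (B, Y) with payoffs (11, 10).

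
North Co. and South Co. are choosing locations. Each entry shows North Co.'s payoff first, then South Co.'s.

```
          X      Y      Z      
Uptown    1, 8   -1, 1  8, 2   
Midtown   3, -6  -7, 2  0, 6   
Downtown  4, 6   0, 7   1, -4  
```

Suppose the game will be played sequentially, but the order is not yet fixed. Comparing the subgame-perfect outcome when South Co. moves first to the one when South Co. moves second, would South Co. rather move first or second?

second

If North Co. leads: South Co.'s best replies are Uptown→X, Midtown→Z, Downtown→Y; North Co.'s induced payoffs 1, 0, 0; outcome (Uptown, X), payoffs (1, 8).
If South Co. leads: North Co.'s best replies are X→Downtown, Y→Downtown, Z→Uptown; South Co.'s induced payoffs 6, 7, 2; outcome (Downtown, Y), payoffs (0, 7).
South Co. gets 7 moving first and 8 moving second, so South Co. prefers to move second.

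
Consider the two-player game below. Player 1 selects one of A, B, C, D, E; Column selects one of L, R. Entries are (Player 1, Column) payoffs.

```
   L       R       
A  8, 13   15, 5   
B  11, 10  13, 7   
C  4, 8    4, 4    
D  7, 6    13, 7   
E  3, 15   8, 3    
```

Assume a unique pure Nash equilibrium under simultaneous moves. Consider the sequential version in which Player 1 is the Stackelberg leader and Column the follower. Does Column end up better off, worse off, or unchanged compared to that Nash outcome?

Backward induction with Player 1 moving first.
- A → Column plays L (best of 13, 5); Player 1 gets 8.
- B → Column plays L (best of 10, 7); Player 1 gets 11.
- C → Column plays L (best of 8, 4); Player 1 gets 4.
- D → Column plays R (best of 6, 7); Player 1 gets 13.
- E → Column plays L (best of 15, 3); Player 1 gets 3.
Maximizing over 8, 11, 4, 13, 3, Player 1 chooses D. Subgame-perfect outcome: (D, R) with payoffs (13, 7).
For the simultaneous game, intersect best replies.
Player 1's best replies: L→B; R→A.
Column's best replies: A→L; B→L; C→L; D→R; E→L.
The unique mutual best reply is (B, L), giving (11, 10).
Column earns 7 sequentially versus 10 at the Nash outcome: worse off.

worse off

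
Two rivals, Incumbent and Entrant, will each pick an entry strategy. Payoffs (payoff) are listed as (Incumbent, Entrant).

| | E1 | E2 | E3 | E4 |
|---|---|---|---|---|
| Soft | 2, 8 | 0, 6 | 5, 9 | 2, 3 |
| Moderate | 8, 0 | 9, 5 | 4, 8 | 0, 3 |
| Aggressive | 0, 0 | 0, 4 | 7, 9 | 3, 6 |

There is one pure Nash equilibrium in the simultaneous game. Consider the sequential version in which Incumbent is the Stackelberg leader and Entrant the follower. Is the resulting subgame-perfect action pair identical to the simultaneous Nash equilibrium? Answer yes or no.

Entrant best-responds to each possible Incumbent move:
- Soft: Entrant compares 8, 6, 9, 3 and picks E3; Incumbent would get 5.
- Moderate: Entrant compares 0, 5, 8, 3 and picks E3; Incumbent would get 4.
- Aggressive: Entrant compares 0, 4, 9, 6 and picks E3; Incumbent would get 7.
Among 5, 4, 7, the best is 7 at Aggressive. Subgame-perfect outcome: (Aggressive, E3) with payoffs (7, 9).
Under simultaneous play:
Incumbent's best replies: E1→Moderate; E2→Moderate; E3→Aggressive; E4→Aggressive.
Entrant's best replies: Soft→E3; Moderate→E3; Aggressive→E3.
The unique mutual best reply is (Aggressive, E3), giving (7, 9).
Sequential outcome (Aggressive, E3) coincides with the Nash profile (Aggressive, E3).

yes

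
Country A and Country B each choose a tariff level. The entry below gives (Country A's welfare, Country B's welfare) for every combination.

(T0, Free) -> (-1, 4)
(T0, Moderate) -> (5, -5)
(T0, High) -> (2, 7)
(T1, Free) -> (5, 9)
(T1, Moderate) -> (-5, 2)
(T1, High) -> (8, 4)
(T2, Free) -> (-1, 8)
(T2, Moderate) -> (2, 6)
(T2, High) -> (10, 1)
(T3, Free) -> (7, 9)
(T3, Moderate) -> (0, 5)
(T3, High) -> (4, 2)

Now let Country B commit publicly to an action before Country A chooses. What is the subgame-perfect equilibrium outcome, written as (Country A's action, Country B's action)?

(T3, Free)

Backward induction with Country B moving first.
- Free: Country A compares -1, 5, -1, 7 and picks T3; Country B would get 9.
- Moderate: Country A compares 5, -5, 2, 0 and picks T0; Country B would get -5.
- High: Country A compares 2, 8, 10, 4 and picks T2; Country B would get 1.
Maximizing over 9, -5, 1, Country B chooses Free. Subgame-perfect outcome: (T3, Free) with payoffs (7, 9).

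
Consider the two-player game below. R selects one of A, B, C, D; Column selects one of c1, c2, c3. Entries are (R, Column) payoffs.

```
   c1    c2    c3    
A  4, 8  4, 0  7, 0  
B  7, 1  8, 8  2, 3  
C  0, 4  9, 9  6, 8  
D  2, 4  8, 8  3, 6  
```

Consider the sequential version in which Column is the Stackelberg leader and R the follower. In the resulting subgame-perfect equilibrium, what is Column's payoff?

9

R best-responds to each possible Column move:
- c1: BR = B, leader payoff 1.
- c2: BR = C, leader payoff 9.
- c3: BR = A, leader payoff 0.
Among 1, 9, 0, the best is 9 at c2. Subgame-perfect outcome: (C, c2) with payoffs (9, 9).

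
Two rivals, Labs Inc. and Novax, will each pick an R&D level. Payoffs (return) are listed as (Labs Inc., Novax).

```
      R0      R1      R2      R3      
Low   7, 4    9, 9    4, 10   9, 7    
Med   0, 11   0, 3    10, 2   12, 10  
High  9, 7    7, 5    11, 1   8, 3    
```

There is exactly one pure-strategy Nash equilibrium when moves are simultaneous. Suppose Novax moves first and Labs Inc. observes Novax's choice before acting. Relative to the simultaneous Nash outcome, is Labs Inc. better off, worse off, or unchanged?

better off

Solve by backward induction (Novax leads).
- R0: BR = High, leader payoff 7.
- R1: BR = Low, leader payoff 9.
- R2: BR = High, leader payoff 1.
- R3: BR = Med, leader payoff 10.
Maximizing over 7, 9, 1, 10, Novax chooses R3. Subgame-perfect outcome: (Med, R3) with payoffs (12, 10).
Under simultaneous play:
Labs Inc.'s best replies: R0→High; R1→Low; R2→High; R3→Med.
Novax's best replies: Low→R2; Med→R0; High→R0.
Only (High, R0) has each player best-responding; Nash payoffs (9, 7).
Labs Inc. earns 12 sequentially versus 9 at the Nash outcome: better off.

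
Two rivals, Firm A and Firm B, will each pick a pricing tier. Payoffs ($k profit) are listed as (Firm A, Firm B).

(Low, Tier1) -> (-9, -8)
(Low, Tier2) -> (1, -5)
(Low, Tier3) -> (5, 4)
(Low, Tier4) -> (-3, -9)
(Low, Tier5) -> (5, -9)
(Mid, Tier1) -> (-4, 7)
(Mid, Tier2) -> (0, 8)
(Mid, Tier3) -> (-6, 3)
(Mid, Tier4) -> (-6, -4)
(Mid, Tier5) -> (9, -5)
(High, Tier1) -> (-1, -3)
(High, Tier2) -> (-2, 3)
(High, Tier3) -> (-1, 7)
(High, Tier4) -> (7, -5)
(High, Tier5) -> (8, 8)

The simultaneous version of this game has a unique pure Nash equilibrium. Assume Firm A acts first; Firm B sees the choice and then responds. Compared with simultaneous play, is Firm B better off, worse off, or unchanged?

Firm B best-responds to each possible Firm A move:
- Low: BR = Tier3, leader payoff 5.
- Mid: BR = Tier2, leader payoff 0.
- High: BR = Tier5, leader payoff 8.
Maximizing over 5, 0, 8, Firm A chooses High. Subgame-perfect outcome: (High, Tier5) with payoffs (8, 8).
Now find the simultaneous Nash equilibrium.
Firm A's best replies: Tier1→High; Tier2→Low; Tier3→Low; Tier4→High; Tier5→Mid.
Firm B's best replies: Low→Tier3; Mid→Tier2; High→Tier5.
Only (Low, Tier3) has each player best-responding; Nash payoffs (5, 4).
Firm B earns 8 sequentially versus 4 at the Nash outcome: better off.

better off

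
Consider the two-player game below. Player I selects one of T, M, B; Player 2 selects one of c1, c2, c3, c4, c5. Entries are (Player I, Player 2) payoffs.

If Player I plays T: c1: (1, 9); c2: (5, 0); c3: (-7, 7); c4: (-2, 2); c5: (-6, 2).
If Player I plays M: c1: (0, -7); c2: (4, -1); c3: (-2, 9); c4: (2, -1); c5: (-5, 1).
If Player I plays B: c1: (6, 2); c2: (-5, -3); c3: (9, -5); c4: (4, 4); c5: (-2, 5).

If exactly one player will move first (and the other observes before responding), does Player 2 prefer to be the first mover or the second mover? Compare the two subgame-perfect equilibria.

second

If Player I leads: Player 2's best replies are T→c1, M→c3, B→c5; Player I's induced payoffs 1, -2, -2; outcome (T, c1), payoffs (1, 9).
If Player 2 leads: Player I's best replies are c1→B, c2→T, c3→B, c4→B, c5→B; Player 2's induced payoffs 2, 0, -5, 4, 5; outcome (B, c5), payoffs (-2, 5).
Player 2 gets 5 moving first and 9 moving second, so Player 2 prefers to move second.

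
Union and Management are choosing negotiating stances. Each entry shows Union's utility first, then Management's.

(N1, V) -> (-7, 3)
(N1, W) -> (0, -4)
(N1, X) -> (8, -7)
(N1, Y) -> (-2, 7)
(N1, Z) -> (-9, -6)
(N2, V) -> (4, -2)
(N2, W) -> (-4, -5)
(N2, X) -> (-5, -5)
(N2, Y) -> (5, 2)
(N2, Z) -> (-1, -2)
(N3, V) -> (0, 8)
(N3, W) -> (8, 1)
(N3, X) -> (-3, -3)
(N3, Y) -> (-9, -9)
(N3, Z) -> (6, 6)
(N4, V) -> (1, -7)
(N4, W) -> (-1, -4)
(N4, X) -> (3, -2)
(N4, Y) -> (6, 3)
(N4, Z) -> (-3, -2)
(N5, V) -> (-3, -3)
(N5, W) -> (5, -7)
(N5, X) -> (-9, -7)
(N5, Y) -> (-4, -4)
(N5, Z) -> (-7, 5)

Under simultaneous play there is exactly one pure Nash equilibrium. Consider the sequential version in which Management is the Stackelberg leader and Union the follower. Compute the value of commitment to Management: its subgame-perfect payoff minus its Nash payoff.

Backward induction with Management moving first.
- V → Union plays N2 (best of -7, 4, 0, 1, -3); Management gets -2.
- W → Union plays N3 (best of 0, -4, 8, -1, 5); Management gets 1.
- X → Union plays N1 (best of 8, -5, -3, 3, -9); Management gets -7.
- Y → Union plays N4 (best of -2, 5, -9, 6, -4); Management gets 3.
- Z → Union plays N3 (best of -9, -1, 6, -3, -7); Management gets 6.
Management's induced payoffs are -2, 1, -7, 3, 6, so Management commits to Z. Subgame-perfect outcome: (N3, Z) with payoffs (6, 6).
Now find the simultaneous Nash equilibrium.
Union's best replies: V→N2; W→N3; X→N1; Y→N4; Z→N3.
Management's best replies: N1→Y; N2→Y; N3→V; N4→Y; N5→Z.
Only (N4, Y) has each player best-responding; Nash payoffs (6, 3).
Management's commitment gain: 6 − 3 = 3.

3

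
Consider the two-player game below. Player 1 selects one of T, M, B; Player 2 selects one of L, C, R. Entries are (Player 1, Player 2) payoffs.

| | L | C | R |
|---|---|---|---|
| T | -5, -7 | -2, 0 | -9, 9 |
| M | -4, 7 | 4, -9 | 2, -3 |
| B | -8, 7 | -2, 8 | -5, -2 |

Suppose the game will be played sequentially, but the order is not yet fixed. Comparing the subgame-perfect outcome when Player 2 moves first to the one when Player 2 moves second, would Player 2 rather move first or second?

second

If Player 1 leads: Player 2's best replies are T→R, M→L, B→C; Player 1's induced payoffs -9, -4, -2; outcome (B, C), payoffs (-2, 8).
If Player 2 leads: Player 1's best replies are L→M, C→M, R→M; Player 2's induced payoffs 7, -9, -3; outcome (M, L), payoffs (-4, 7).
Player 2 gets 7 moving first and 8 moving second, so Player 2 prefers to move second.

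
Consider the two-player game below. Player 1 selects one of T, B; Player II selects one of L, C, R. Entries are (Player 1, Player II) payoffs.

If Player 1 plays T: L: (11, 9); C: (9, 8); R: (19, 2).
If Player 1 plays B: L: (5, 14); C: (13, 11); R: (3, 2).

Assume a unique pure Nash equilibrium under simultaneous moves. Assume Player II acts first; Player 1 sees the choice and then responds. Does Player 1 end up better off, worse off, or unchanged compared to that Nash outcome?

better off

Player 1 best-responds to each possible Player II move:
- L: Player 1 compares 11, 5 and picks T; Player II would get 9.
- C: Player 1 compares 9, 13 and picks B; Player II would get 11.
- R: Player 1 compares 19, 3 and picks T; Player II would get 2.
Maximizing over 9, 11, 2, Player II chooses C. Subgame-perfect outcome: (B, C) with payoffs (13, 11).
For the simultaneous game, intersect best replies.
Player 1's best replies: L→T; C→B; R→T.
Player II's best replies: T→L; B→L.
Only (T, L) has each player best-responding; Nash payoffs (11, 9).
Player 1 earns 13 sequentially versus 11 at the Nash outcome: better off.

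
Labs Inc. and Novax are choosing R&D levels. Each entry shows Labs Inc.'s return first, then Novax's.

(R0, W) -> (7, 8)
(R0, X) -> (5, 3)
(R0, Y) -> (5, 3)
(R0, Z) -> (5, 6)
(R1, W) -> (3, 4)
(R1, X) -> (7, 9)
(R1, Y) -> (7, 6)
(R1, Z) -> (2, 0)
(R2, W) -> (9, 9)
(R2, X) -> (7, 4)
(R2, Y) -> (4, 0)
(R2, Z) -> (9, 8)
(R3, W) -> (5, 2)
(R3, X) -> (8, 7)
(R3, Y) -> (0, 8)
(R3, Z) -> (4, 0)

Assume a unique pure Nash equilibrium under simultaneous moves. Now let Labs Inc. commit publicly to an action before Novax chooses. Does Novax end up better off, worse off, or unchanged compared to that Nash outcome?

unchanged

Novax best-responds to each possible Labs Inc. move:
- R0: BR = W, leader payoff 7.
- R1: BR = X, leader payoff 7.
- R2: BR = W, leader payoff 9.
- R3: BR = Y, leader payoff 0.
Maximizing over 7, 7, 9, 0, Labs Inc. chooses R2. Subgame-perfect outcome: (R2, W) with payoffs (9, 9).
For the simultaneous game, intersect best replies.
Labs Inc.'s best replies: W→R2; X→R3; Y→R1; Z→R2.
Novax's best replies: R0→W; R1→X; R2→W; R3→Y.
The unique mutual best reply is (R2, W), giving (9, 9).
Novax earns 9 sequentially versus 9 at the Nash outcome: unchanged.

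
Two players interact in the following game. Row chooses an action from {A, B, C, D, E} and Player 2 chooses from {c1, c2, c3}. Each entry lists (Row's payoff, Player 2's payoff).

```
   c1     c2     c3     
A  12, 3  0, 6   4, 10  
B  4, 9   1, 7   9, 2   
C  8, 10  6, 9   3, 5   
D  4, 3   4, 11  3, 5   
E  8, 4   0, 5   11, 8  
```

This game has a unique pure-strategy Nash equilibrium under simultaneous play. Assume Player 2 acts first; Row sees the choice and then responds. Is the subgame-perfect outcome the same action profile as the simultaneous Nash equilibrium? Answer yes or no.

no

Solve by backward induction (Player 2 leads).
- c1: BR = A, leader payoff 3.
- c2: BR = C, leader payoff 9.
- c3: BR = E, leader payoff 8.
Among 3, 9, 8, the best is 9 at c2. Subgame-perfect outcome: (C, c2) with payoffs (6, 9).
Under simultaneous play:
Row's best replies: c1→A; c2→C; c3→E.
Player 2's best replies: A→c3; B→c1; C→c1; D→c2; E→c3.
The unique mutual best reply is (E, c3), giving (11, 8).
Sequential outcome (C, c2) differs from the Nash profile (E, c3).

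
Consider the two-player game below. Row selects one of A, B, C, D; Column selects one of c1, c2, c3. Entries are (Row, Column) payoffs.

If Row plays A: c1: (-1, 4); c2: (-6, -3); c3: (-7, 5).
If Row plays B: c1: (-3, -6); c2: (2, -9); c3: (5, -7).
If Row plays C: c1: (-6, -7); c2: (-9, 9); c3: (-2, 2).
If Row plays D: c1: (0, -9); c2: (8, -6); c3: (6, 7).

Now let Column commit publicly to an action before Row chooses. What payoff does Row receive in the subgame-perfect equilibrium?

6

Backward induction with Column moving first.
- c1: BR = D, leader payoff -9.
- c2: BR = D, leader payoff -6.
- c3: BR = D, leader payoff 7.
Column's induced payoffs are -9, -6, 7, so Column commits to c3. Subgame-perfect outcome: (D, c3) with payoffs (6, 7).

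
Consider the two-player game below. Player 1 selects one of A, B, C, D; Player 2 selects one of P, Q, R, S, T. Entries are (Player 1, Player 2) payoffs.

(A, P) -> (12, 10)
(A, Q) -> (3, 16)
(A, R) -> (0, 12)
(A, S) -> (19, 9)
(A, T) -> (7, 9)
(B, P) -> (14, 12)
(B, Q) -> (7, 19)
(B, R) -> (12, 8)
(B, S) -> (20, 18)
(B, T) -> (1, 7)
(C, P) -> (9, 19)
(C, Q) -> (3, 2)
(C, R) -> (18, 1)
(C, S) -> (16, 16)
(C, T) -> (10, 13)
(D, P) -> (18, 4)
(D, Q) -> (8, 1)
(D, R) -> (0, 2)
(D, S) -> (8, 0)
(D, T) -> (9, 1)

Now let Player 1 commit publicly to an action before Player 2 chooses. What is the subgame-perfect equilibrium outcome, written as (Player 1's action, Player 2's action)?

(D, P)

Backward induction with Player 1 moving first.
- A: Player 2 compares 10, 16, 12, 9, 9 and picks Q; Player 1 would get 3.
- B: Player 2 compares 12, 19, 8, 18, 7 and picks Q; Player 1 would get 7.
- C: Player 2 compares 19, 2, 1, 16, 13 and picks P; Player 1 would get 9.
- D: Player 2 compares 4, 1, 2, 0, 1 and picks P; Player 1 would get 18.
Maximizing over 3, 7, 9, 18, Player 1 chooses D. Subgame-perfect outcome: (D, P) with payoffs (18, 4).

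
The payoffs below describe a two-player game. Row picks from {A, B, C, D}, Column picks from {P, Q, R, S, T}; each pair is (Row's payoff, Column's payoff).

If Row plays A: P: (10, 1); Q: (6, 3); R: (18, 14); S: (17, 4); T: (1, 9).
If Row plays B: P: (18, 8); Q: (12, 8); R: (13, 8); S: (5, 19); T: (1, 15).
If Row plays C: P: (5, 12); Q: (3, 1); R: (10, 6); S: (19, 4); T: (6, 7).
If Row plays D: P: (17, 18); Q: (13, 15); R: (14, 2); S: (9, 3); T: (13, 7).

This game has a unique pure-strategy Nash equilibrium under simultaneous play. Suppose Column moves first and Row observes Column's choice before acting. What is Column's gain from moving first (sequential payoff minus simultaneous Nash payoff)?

1

Work backward from Row's decision.
- P → Row plays B (best of 10, 18, 5, 17); Column gets 8.
- Q → Row plays D (best of 6, 12, 3, 13); Column gets 15.
- R → Row plays A (best of 18, 13, 10, 14); Column gets 14.
- S → Row plays C (best of 17, 5, 19, 9); Column gets 4.
- T → Row plays D (best of 1, 1, 6, 13); Column gets 7.
Among 8, 15, 14, 4, 7, the best is 15 at Q. Subgame-perfect outcome: (D, Q) with payoffs (13, 15).
Now find the simultaneous Nash equilibrium.
Row's best replies: P→B; Q→D; R→A; S→C; T→D.
Column's best replies: A→R; B→S; C→P; D→P.
The unique mutual best reply is (A, R), giving (18, 14).
Column's commitment gain: 15 − 14 = 1.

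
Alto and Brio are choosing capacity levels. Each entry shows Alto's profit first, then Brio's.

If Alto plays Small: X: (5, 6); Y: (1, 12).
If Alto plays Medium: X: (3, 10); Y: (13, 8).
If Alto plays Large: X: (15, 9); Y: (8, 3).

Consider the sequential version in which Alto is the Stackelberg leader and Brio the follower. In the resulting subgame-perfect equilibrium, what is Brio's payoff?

9

Work backward from Brio's decision.
- Small → Brio plays Y (best of 6, 12); Alto gets 1.
- Medium → Brio plays X (best of 10, 8); Alto gets 3.
- Large → Brio plays X (best of 9, 3); Alto gets 15.
Maximizing over 1, 3, 15, Alto chooses Large. Subgame-perfect outcome: (Large, X) with payoffs (15, 9).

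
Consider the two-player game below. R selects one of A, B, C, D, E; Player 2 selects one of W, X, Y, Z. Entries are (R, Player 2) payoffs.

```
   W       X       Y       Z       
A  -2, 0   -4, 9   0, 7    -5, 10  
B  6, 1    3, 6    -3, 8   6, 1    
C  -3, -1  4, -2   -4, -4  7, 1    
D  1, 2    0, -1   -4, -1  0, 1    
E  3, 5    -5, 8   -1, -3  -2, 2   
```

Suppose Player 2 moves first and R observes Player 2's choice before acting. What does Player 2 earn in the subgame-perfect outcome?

7

Backward induction with Player 2 moving first.
- W: BR = B, leader payoff 1.
- X: BR = C, leader payoff -2.
- Y: BR = A, leader payoff 7.
- Z: BR = C, leader payoff 1.
Player 2's induced payoffs are 1, -2, 7, 1, so Player 2 commits to Y. Subgame-perfect outcome: (A, Y) with payoffs (0, 7).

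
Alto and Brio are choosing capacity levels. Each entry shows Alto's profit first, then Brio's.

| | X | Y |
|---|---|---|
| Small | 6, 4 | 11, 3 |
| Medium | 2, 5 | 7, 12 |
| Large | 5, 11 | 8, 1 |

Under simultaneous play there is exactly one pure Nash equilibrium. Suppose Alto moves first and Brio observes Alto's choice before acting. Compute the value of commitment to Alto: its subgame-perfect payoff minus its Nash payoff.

Backward induction with Alto moving first.
- Small → Brio plays X (best of 4, 3); Alto gets 6.
- Medium → Brio plays Y (best of 5, 12); Alto gets 7.
- Large → Brio plays X (best of 11, 1); Alto gets 5.
Maximizing over 6, 7, 5, Alto chooses Medium. Subgame-perfect outcome: (Medium, Y) with payoffs (7, 12).
Under simultaneous play:
Alto's best replies: X→Small; Y→Small.
Brio's best replies: Small→X; Medium→Y; Large→X.
The unique mutual best reply is (Small, X), giving (6, 4).
Alto's commitment gain: 7 − 6 = 1.

1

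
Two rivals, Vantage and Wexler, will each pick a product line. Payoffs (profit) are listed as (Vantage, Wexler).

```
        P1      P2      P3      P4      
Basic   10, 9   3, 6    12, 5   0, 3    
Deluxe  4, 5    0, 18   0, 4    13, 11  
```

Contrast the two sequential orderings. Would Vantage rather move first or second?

If Vantage leads: Wexler's best replies are Basic→P1, Deluxe→P2; Vantage's induced payoffs 10, 0; outcome (Basic, P1), payoffs (10, 9).
If Wexler leads: Vantage's best replies are P1→Basic, P2→Basic, P3→Basic, P4→Deluxe; Wexler's induced payoffs 9, 6, 5, 11; outcome (Deluxe, P4), payoffs (13, 11).
Vantage gets 10 moving first and 13 moving second, so Vantage prefers to move second.

second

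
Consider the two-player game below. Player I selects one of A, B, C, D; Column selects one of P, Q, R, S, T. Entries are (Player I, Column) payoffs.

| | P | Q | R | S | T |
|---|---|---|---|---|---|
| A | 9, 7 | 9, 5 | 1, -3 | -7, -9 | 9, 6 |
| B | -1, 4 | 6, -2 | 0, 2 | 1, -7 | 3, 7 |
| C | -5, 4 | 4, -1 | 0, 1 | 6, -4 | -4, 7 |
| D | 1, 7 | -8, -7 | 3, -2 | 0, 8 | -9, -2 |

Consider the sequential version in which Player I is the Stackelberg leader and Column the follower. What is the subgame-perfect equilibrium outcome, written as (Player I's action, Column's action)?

(A, P)

Column best-responds to each possible Player I move:
- A: BR = P, leader payoff 9.
- B: BR = T, leader payoff 3.
- C: BR = T, leader payoff -4.
- D: BR = S, leader payoff 0.
Maximizing over 9, 3, -4, 0, Player I chooses A. Subgame-perfect outcome: (A, P) with payoffs (9, 7).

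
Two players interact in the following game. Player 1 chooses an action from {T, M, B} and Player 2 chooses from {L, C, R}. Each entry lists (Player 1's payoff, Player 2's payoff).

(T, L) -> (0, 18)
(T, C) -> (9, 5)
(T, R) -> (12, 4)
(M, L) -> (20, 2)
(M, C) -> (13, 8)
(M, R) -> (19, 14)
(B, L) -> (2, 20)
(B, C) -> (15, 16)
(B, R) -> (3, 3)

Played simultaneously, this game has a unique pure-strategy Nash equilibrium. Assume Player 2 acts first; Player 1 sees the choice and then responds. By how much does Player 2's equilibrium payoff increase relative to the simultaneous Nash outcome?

2

Backward induction with Player 2 moving first.
- L → Player 1 plays M (best of 0, 20, 2); Player 2 gets 2.
- C → Player 1 plays B (best of 9, 13, 15); Player 2 gets 16.
- R → Player 1 plays M (best of 12, 19, 3); Player 2 gets 14.
Player 2's induced payoffs are 2, 16, 14, so Player 2 commits to C. Subgame-perfect outcome: (B, C) with payoffs (15, 16).
Under simultaneous play:
Player 1's best replies: L→M; C→B; R→M.
Player 2's best replies: T→L; M→R; B→L.
The unique mutual best reply is (M, R), giving (19, 14).
Player 2's commitment gain: 16 − 14 = 2.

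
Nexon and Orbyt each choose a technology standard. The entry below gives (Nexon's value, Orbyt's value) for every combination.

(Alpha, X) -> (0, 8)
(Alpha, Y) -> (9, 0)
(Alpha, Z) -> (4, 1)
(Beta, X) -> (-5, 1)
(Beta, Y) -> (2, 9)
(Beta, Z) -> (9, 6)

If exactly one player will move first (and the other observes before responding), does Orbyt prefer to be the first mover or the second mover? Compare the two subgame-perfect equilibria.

If Nexon leads: Orbyt's best replies are Alpha→X, Beta→Y; Nexon's induced payoffs 0, 2; outcome (Beta, Y), payoffs (2, 9).
If Orbyt leads: Nexon's best replies are X→Alpha, Y→Alpha, Z→Beta; Orbyt's induced payoffs 8, 0, 6; outcome (Alpha, X), payoffs (0, 8).
Orbyt gets 8 moving first and 9 moving second, so Orbyt prefers to move second.

second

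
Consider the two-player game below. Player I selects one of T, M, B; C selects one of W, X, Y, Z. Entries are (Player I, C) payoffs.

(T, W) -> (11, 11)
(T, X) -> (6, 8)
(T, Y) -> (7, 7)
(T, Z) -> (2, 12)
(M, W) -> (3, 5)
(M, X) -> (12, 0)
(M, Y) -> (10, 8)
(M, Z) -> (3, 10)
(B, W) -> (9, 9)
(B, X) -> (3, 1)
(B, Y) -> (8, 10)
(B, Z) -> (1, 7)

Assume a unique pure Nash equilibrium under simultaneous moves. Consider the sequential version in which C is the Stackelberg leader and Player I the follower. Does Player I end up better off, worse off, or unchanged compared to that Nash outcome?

Backward induction with C moving first.
- W → Player I plays T (best of 11, 3, 9); C gets 11.
- X → Player I plays M (best of 6, 12, 3); C gets 0.
- Y → Player I plays M (best of 7, 10, 8); C gets 8.
- Z → Player I plays M (best of 2, 3, 1); C gets 10.
C's induced payoffs are 11, 0, 8, 10, so C commits to W. Subgame-perfect outcome: (T, W) with payoffs (11, 11).
For the simultaneous game, intersect best replies.
Player I's best replies: W→T; X→M; Y→M; Z→M.
C's best replies: T→Z; M→Z; B→Y.
The unique mutual best reply is (M, Z), giving (3, 10).
Player I earns 11 sequentially versus 3 at the Nash outcome: better off.

better off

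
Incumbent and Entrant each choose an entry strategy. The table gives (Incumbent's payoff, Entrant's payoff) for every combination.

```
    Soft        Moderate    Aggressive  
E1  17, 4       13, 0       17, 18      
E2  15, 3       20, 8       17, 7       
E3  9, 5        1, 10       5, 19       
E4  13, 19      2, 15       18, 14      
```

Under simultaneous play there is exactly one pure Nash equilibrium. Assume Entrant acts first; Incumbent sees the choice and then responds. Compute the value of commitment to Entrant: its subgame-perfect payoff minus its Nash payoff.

Solve by backward induction (Entrant leads).
- Soft: BR = E1, leader payoff 4.
- Moderate: BR = E2, leader payoff 8.
- Aggressive: BR = E4, leader payoff 14.
Among 4, 8, 14, the best is 14 at Aggressive. Subgame-perfect outcome: (E4, Aggressive) with payoffs (18, 14).
Now find the simultaneous Nash equilibrium.
Incumbent's best replies: Soft→E1; Moderate→E2; Aggressive→E4.
Entrant's best replies: E1→Aggressive; E2→Moderate; E3→Aggressive; E4→Soft.
The unique mutual best reply is (E2, Moderate), giving (20, 8).
Entrant's commitment gain: 14 − 8 = 6.

6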